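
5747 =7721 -1974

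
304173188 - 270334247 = 33838941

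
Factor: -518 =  -2^1*7^1*37^1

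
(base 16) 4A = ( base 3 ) 2202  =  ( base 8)112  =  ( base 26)2M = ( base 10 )74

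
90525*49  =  4435725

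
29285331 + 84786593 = 114071924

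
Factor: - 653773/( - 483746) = 2^( - 1)*101^1*6473^1*241873^( - 1)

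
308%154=0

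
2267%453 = 2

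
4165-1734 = 2431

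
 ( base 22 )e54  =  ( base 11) 51A4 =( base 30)7jk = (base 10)6890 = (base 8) 15352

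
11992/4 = 2998=2998.00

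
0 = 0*8041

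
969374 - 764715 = 204659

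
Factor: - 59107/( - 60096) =2^( - 6) * 3^( -1) * 313^( - 1)*59107^1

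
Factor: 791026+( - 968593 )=-3^1*13^1* 29^1 * 157^1=- 177567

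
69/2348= 69/2348 = 0.03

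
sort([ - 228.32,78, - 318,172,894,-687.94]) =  [ - 687.94, - 318, - 228.32,  78, 172, 894 ] 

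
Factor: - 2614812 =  - 2^2*3^1*217901^1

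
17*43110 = 732870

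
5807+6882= 12689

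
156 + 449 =605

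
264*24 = 6336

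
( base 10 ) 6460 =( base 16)193c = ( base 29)7JM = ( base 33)5UP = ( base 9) 8767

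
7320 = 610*12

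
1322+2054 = 3376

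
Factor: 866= 2^1 * 433^1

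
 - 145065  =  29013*( - 5) 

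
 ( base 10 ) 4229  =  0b1000010000101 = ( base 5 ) 113404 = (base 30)4kt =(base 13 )1C04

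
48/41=48/41 = 1.17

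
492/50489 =492/50489  =  0.01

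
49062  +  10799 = 59861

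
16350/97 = 16350/97 = 168.56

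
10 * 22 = 220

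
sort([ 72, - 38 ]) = [ - 38,72]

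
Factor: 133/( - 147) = -19/21 = -3^(  -  1 )*7^( - 1 )*19^1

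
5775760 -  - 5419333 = 11195093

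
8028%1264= 444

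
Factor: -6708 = - 2^2*3^1 * 13^1*43^1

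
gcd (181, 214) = 1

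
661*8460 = 5592060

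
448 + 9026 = 9474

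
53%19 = 15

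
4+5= 9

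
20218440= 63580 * 318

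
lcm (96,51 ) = 1632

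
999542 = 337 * 2966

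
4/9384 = 1/2346 = 0.00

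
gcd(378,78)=6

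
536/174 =3 +7/87 =3.08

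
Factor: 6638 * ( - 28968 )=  - 2^4*3^1 * 17^1*71^1*3319^1 = -192289584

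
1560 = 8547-6987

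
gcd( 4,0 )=4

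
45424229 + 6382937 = 51807166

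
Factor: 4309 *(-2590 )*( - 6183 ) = 2^1*3^3* 5^1*7^1*31^1*37^1*139^1*229^1 = 69004196730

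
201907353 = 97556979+104350374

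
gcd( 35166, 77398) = 2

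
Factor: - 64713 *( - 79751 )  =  3^1*7^1 * 11^1*37^1*53^1*11393^1 = 5160926463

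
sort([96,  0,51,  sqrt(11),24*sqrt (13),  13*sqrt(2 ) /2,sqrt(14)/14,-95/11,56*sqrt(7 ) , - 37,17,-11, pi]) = [ - 37, - 11, - 95/11,0, sqrt ( 14) /14,pi,sqrt(11),  13*sqrt( 2 ) /2, 17,51,24*sqrt(13 ),96,56 * sqrt (7)] 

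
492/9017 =492/9017 = 0.05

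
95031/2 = 95031/2 = 47515.50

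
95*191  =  18145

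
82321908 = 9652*8529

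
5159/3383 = 5159/3383 = 1.52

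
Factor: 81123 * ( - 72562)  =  -5886447126= - 2^1 * 3^1 * 7^2 * 71^1*73^1*3863^1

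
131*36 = 4716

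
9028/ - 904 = -10 + 3/226 = - 9.99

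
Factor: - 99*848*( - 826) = 2^5*3^2*7^1* 11^1 * 53^1 *59^1 = 69344352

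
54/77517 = 2/2871 = 0.00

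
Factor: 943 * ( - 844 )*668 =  - 531655856 = - 2^4*23^1 * 41^1*167^1*211^1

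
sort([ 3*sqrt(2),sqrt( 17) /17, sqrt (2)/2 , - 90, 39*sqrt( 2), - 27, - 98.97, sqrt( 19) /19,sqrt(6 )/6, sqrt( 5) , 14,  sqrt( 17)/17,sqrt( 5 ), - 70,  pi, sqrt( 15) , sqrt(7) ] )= [ - 98.97, - 90, - 70, - 27,sqrt( 19) /19 , sqrt ( 17 )/17, sqrt(17 )/17, sqrt(6 )/6,sqrt( 2 )/2, sqrt( 5),sqrt( 5 ), sqrt( 7 ),pi,sqrt( 15), 3*sqrt ( 2), 14,  39* sqrt (2) ] 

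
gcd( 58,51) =1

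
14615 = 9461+5154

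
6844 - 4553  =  2291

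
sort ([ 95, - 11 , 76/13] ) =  [-11, 76/13, 95]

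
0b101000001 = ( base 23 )dm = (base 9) 386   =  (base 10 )321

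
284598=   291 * 978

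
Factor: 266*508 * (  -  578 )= - 78103984 = - 2^4*7^1*17^2*19^1*127^1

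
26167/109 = 26167/109 = 240.06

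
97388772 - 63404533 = 33984239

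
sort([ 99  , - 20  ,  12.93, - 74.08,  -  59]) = [ - 74.08, - 59, - 20,  12.93, 99 ] 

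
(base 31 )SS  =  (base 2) 1110000000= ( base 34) qc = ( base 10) 896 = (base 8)1600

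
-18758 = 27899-46657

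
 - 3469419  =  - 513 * 6763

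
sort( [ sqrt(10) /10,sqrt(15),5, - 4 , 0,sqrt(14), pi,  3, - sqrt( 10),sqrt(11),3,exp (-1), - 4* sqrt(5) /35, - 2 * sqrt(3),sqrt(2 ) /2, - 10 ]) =[ - 10, - 4, - 2*sqrt(3 ), - sqrt (10),-4*sqrt(5)/35,0,sqrt(10 ) /10 , exp( - 1 ),sqrt(2 )/2,3,  3,pi,sqrt(11), sqrt(14),sqrt(15) , 5 ] 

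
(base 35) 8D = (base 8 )445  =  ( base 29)a3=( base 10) 293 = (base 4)10211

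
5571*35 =194985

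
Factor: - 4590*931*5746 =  - 2^2 * 3^3*5^1*7^2*13^2 * 17^2*19^1 = - 24554324340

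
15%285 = 15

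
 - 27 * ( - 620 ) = 16740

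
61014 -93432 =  - 32418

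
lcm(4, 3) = 12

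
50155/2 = 50155/2 = 25077.50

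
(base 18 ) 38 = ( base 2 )111110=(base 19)35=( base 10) 62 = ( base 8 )76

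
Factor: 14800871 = 14800871^1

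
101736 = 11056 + 90680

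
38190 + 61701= 99891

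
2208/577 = 3 + 477/577 = 3.83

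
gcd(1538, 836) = 2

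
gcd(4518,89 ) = 1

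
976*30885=30143760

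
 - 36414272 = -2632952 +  - 33781320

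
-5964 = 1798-7762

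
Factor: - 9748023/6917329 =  - 3^1*103^1 * 31547^1*6917329^( -1 ) 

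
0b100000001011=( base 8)4013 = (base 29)2D0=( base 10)2059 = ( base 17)722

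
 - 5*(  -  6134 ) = 30670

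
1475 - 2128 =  - 653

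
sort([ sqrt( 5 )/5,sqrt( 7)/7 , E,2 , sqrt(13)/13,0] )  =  [0,sqrt ( 13 ) /13,sqrt (7 ) /7,sqrt(5)/5,2,E] 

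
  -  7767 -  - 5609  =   - 2158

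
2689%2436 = 253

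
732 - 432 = 300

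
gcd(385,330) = 55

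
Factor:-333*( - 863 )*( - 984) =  - 2^3 * 3^3*37^1*41^1 * 863^1 = - 282780936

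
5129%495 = 179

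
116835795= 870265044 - 753429249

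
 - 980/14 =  - 70  =  - 70.00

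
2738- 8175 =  -5437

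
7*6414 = 44898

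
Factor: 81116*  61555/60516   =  3^( - 2)*5^1*7^1*13^1 * 41^(-2)*947^1*2897^1 = 1248273845/15129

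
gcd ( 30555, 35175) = 105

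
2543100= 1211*2100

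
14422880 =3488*4135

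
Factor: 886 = 2^1 * 443^1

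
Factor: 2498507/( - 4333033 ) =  - 11^1*17^1 * 31^1*37^(  -  1) * 431^1*117109^( - 1)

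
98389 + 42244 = 140633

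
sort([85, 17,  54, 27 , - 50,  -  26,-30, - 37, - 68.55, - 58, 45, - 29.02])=[ - 68.55,  -  58, - 50,- 37, - 30 , - 29.02, - 26 , 17 , 27, 45, 54,85 ]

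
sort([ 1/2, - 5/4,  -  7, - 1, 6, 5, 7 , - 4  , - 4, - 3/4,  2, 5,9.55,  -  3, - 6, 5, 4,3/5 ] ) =[ - 7, - 6, - 4, - 4, - 3, - 5/4, - 1, - 3/4,1/2, 3/5, 2,4, 5,5, 5,  6, 7, 9.55]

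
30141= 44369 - 14228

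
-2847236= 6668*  ( - 427)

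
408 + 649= 1057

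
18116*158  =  2862328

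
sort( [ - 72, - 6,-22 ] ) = [ - 72, - 22 , - 6] 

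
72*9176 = 660672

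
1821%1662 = 159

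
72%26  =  20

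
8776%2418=1522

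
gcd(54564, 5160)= 12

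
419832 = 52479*8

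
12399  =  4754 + 7645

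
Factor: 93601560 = 2^3* 3^1*5^1*13^1*29^1*2069^1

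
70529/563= 70529/563= 125.27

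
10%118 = 10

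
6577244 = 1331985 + 5245259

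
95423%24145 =22988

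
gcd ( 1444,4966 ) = 2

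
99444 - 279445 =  - 180001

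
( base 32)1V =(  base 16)3f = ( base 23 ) 2H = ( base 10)63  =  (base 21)30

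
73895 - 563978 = -490083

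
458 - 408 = 50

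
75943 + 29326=105269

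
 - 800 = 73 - 873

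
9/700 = 9/700 = 0.01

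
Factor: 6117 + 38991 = 45108 = 2^2 * 3^2*7^1*179^1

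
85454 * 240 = 20508960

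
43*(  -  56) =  - 2408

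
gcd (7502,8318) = 2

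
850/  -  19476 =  - 425/9738 = - 0.04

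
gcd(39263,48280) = 71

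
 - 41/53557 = -41/53557 = - 0.00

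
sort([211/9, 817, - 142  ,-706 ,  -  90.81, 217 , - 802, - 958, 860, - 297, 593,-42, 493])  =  [- 958,-802, - 706, - 297, - 142, - 90.81, - 42, 211/9,217, 493, 593, 817 , 860 ]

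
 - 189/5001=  - 1 + 1604/1667 = - 0.04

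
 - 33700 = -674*50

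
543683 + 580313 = 1123996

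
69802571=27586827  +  42215744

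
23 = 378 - 355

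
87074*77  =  6704698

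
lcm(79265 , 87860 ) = 7292380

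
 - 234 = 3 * (  -  78) 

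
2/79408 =1/39704= 0.00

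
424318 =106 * 4003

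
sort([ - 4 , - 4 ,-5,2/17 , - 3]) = [ - 5,-4, - 4, - 3, 2/17 ]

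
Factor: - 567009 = - 3^2*251^2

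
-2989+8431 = 5442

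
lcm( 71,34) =2414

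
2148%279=195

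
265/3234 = 265/3234 = 0.08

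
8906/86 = 4453/43 =103.56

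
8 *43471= 347768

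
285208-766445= - 481237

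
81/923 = 81/923 = 0.09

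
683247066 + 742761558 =1426008624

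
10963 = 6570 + 4393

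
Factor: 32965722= 2^1*  3^2 * 19^1* 41^1*2351^1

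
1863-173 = 1690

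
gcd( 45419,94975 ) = 1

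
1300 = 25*52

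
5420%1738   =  206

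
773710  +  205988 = 979698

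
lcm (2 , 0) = 0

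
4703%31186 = 4703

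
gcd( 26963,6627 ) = 1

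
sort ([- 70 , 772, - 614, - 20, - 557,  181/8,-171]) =[ - 614, - 557, - 171, - 70, - 20, 181/8, 772] 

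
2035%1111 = 924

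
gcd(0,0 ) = 0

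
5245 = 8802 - 3557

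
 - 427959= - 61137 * 7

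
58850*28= 1647800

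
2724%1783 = 941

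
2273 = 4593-2320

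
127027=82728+44299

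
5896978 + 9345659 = 15242637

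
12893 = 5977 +6916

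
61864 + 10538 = 72402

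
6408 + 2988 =9396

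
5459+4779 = 10238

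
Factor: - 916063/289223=- 11^( - 1 )*41^1 * 22343^1*26293^ ( - 1 ) 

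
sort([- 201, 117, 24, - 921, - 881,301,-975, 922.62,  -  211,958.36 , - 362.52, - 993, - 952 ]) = [ - 993,  -  975, - 952 , - 921,-881, - 362.52, - 211, - 201,24,117,  301,  922.62,958.36 ]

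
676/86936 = 169/21734 =0.01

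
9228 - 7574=1654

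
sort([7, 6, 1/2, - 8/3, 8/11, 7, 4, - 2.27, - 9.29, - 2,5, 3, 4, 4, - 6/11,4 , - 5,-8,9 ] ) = [ - 9.29, - 8, - 5,-8/3, - 2.27, - 2,  -  6/11,1/2, 8/11, 3, 4, 4,4,  4 , 5, 6, 7,7, 9] 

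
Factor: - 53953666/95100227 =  - 2^1*13^1*17^ (-1)*103^1*20147^1*5594131^( -1)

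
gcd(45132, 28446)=6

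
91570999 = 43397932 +48173067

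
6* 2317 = 13902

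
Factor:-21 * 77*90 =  - 2^1* 3^3*5^1*7^2 * 11^1  =  - 145530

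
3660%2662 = 998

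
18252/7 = 18252/7  =  2607.43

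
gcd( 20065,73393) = 1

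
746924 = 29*25756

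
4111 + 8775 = 12886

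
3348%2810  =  538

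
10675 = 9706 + 969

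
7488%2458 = 114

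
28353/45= 630 + 1/15 = 630.07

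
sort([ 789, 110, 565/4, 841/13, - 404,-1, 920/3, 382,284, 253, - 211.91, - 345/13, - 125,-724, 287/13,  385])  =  [-724,  -  404,  -  211.91, - 125, - 345/13,  -  1, 287/13,841/13, 110, 565/4, 253,284,920/3, 382,385, 789 ]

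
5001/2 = 2500 + 1/2 = 2500.50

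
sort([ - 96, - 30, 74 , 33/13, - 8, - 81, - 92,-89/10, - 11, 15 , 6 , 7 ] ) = [ - 96, - 92, - 81,  -  30, - 11,-89/10,  -  8, 33/13,6,7, 15 , 74 ]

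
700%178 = 166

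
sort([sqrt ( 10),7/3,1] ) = [ 1, 7/3,sqrt( 10)]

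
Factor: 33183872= 2^7*131^1*1979^1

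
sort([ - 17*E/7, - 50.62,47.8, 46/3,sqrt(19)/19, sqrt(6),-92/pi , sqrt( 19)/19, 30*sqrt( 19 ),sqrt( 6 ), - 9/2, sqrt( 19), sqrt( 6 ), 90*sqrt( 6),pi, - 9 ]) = [ -50.62, - 92/pi, - 9, - 17*E/7, - 9/2, sqrt(19 ) /19,sqrt ( 19 ) /19,sqrt(6),sqrt ( 6),sqrt ( 6) , pi, sqrt( 19),46/3, 47.8, 30*sqrt( 19), 90*sqrt( 6) ]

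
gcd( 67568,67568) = 67568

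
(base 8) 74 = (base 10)60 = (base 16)3c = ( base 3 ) 2020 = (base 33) 1r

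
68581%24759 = 19063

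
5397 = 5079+318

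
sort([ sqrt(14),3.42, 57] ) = [ 3.42,sqrt(14), 57] 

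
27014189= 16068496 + 10945693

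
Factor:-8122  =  -2^1*31^1*131^1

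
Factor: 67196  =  2^2*107^1*  157^1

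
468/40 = 117/10  =  11.70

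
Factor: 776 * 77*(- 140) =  - 2^5*5^1*7^2*11^1*97^1= - 8365280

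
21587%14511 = 7076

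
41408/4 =10352  =  10352.00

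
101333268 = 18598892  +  82734376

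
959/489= 959/489 = 1.96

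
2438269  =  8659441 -6221172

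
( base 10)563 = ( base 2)1000110011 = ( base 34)GJ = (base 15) 278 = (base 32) hj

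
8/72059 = 8/72059 = 0.00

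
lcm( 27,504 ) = 1512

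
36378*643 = 23391054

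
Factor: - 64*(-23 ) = 1472 = 2^6*23^1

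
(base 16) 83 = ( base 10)131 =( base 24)5b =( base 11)10a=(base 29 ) 4F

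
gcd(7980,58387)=133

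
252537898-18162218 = 234375680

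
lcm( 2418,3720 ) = 48360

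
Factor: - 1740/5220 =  - 3^(-1)= -1/3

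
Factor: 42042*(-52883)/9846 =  - 370551181/1641 = - 3^( - 1 )*7^2*11^1 *13^1  *547^ ( - 1)*52883^1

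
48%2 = 0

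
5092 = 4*1273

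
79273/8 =9909 + 1/8 = 9909.12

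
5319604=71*74924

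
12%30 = 12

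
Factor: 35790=2^1*3^1*5^1*1193^1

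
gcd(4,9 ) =1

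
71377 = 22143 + 49234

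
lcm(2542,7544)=233864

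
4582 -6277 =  - 1695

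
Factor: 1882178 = 2^1*19^1*49531^1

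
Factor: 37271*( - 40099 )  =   - 1494529829= - 13^1*47^1*61^1*40099^1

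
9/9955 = 9/9955 = 0.00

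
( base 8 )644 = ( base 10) 420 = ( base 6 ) 1540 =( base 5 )3140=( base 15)1d0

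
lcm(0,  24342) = 0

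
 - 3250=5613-8863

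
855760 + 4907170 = 5762930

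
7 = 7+0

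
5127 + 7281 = 12408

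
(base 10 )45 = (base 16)2d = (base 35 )1a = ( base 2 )101101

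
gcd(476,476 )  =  476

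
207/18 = 23/2 = 11.50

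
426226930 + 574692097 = 1000919027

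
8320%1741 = 1356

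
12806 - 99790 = - 86984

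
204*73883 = 15072132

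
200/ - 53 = - 200/53 = - 3.77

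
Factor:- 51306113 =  - 97^1*528929^1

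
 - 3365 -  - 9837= 6472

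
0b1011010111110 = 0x16BE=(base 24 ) A2E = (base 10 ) 5822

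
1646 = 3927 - 2281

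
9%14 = 9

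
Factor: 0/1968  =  0^1  =  0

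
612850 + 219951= 832801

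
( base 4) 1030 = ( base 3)2211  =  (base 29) 2i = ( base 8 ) 114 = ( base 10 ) 76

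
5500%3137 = 2363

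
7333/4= 7333/4 = 1833.25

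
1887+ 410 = 2297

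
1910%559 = 233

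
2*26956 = 53912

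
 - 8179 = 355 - 8534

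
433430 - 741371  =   - 307941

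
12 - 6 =6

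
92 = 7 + 85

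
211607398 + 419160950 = 630768348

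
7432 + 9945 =17377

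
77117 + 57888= 135005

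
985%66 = 61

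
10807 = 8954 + 1853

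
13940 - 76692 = -62752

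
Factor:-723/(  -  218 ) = 2^ (- 1 )*3^1*  109^( - 1)*241^1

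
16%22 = 16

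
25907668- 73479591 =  - 47571923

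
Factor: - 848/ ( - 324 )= 212/81=2^2*3^( - 4 ) * 53^1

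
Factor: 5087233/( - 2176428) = -2^(-2)*3^( - 1)*17^1*47^1*67^ ( - 1)*2707^ ( - 1)*6367^1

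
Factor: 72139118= 2^1*83^1*434573^1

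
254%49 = 9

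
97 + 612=709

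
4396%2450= 1946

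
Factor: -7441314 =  - 2^1*3^1*1240219^1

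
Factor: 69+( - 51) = 2^1 * 3^2 = 18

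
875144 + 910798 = 1785942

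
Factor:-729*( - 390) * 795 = 226026450 =2^1 * 3^8*5^2*13^1* 53^1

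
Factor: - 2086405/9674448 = -2^( - 4)*3^( - 1)*5^1 * 7^( - 1 )*29^1*14389^1*28793^ ( - 1) 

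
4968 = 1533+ 3435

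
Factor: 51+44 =5^1*19^1 = 95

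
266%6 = 2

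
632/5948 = 158/1487  =  0.11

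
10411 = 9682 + 729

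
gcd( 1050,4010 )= 10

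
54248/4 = 13562 =13562.00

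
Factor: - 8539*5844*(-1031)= 2^2*3^1*487^1*1031^1 * 8539^1= 51448875396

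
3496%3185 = 311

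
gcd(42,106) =2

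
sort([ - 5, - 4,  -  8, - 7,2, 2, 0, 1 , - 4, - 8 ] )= [ - 8  ,-8, - 7, - 5 , - 4 ,  -  4, 0,1, 2, 2]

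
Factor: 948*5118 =2^3 * 3^2*79^1*853^1 = 4851864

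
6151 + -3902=2249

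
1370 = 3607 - 2237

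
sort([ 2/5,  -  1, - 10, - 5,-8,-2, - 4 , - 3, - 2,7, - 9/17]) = [ - 10,- 8,  -  5, - 4,-3, - 2,-2 ,-1 , - 9/17,2/5,7 ] 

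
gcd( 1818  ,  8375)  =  1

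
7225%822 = 649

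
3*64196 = 192588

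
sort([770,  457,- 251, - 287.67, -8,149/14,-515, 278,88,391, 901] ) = [ - 515, - 287.67, - 251, - 8, 149/14, 88,278,391,457,770, 901]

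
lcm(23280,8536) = 256080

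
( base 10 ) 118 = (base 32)3m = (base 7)226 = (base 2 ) 1110110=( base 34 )3g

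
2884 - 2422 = 462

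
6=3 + 3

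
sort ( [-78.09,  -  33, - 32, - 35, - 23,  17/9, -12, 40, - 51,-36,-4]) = [ - 78.09, - 51,  -  36 , - 35 ,  -  33, - 32 ,  -  23,-12, - 4, 17/9, 40] 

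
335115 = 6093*55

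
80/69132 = 20/17283 = 0.00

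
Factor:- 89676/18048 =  - 159/32 = -2^( - 5)*3^1*53^1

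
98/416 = 49/208 = 0.24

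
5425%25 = 0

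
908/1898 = 454/949=0.48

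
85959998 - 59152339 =26807659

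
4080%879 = 564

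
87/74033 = 87/74033 = 0.00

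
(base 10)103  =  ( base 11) 94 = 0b1100111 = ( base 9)124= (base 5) 403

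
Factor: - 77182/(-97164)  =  2^( - 1 )*3^( - 2) * 7^1*37^1*149^1*2699^( - 1) = 38591/48582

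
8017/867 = 9 + 214/867 = 9.25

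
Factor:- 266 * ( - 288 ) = 76608 = 2^6*3^2*7^1*19^1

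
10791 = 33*327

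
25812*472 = 12183264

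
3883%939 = 127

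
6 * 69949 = 419694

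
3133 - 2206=927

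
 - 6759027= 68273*( - 99)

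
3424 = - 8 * ( - 428)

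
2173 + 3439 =5612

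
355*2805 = 995775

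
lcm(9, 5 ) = 45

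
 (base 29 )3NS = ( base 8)6222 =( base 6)22522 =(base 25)53i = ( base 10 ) 3218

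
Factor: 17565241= 109^1*161149^1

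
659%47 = 1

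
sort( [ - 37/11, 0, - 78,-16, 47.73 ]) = [-78,-16, - 37/11,0, 47.73]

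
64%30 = 4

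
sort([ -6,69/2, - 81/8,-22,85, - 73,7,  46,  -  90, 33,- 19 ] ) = [ - 90, - 73, - 22, - 19, - 81/8, - 6, 7,33,69/2, 46, 85 ]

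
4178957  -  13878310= - 9699353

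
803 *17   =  13651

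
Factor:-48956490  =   - 2^1*3^2*5^1*  11^1*49451^1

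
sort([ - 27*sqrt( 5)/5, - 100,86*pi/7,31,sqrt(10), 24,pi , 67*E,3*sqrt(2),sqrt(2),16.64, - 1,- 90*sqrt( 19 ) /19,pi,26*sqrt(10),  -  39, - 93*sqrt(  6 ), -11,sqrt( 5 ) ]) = [ - 93*sqrt( 6 ), - 100, - 39, - 90 *sqrt( 19 ) /19, - 27*sqrt( 5)/5, - 11, - 1 , sqrt(2 ),sqrt( 5), pi,pi,sqrt(10 ),3*sqrt(2 ),16.64, 24,31,  86*pi/7,26*sqrt( 10 ),67*E] 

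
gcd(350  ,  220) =10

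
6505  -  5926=579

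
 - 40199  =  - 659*61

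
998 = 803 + 195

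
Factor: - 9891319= - 9891319^1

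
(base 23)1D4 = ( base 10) 832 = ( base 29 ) SK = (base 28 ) 11K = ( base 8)1500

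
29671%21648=8023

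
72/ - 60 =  - 2 + 4/5 = - 1.20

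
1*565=565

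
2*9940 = 19880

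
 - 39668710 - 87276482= - 126945192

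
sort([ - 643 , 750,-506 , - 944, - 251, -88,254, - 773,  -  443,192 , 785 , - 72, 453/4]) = [ - 944 , - 773,- 643,-506, - 443, - 251, - 88,-72,453/4, 192,254,  750,785 ] 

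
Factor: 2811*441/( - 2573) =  - 3^3*7^2*31^( - 1)*83^( - 1)*937^1 = - 1239651/2573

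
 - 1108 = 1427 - 2535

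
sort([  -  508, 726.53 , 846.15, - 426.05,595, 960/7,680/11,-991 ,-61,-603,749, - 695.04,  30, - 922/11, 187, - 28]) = [-991,-695.04 ,-603,-508, - 426.05,-922/11,  -  61, - 28,30, 680/11,960/7,187,595 , 726.53, 749,846.15]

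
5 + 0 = 5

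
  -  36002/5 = -7201  +  3/5 = -  7200.40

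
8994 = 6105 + 2889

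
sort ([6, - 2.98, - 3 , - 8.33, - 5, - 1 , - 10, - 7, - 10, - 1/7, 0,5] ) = [ - 10, - 10 , - 8.33, - 7,- 5,-3,- 2.98, - 1, - 1/7, 0 , 5,6]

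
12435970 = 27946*445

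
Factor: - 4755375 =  - 3^3*5^3*1409^1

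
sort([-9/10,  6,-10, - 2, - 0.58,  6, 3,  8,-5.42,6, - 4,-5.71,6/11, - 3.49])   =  [ - 10, - 5.71, - 5.42,-4, - 3.49,- 2, - 9/10 ,-0.58,  6/11, 3 , 6, 6,  6,  8]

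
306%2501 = 306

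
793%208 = 169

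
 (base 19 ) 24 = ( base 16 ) 2a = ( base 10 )42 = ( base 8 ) 52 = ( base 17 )28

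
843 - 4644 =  - 3801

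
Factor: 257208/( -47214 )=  - 2^2*3^( - 1)*7^1*43^( - 1)*61^( - 1 )*1531^1= - 42868/7869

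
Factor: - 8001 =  - 3^2*7^1*127^1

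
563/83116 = 563/83116 =0.01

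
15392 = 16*962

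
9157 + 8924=18081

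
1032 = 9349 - 8317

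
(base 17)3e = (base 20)35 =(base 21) 32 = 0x41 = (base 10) 65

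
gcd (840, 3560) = 40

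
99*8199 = 811701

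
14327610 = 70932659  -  56605049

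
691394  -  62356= 629038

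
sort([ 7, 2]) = [ 2,7]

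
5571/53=5571/53 = 105.11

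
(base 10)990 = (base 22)210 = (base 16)3DE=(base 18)310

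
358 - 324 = 34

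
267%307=267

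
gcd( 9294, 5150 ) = 2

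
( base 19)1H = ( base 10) 36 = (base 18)20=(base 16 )24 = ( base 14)28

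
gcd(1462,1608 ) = 2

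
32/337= 32/337 = 0.09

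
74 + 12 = 86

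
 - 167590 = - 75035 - 92555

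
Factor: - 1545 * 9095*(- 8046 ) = 2^1*3^4 * 5^2 * 17^1*103^1 * 107^1 * 149^1 = 113060581650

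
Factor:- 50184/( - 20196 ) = 82/33 = 2^1*3^(  -  1)*11^( - 1) * 41^1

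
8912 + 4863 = 13775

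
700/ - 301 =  -100/43 = - 2.33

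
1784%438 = 32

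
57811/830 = 69 + 541/830 =69.65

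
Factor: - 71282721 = - 3^1*53^1*151^1*2969^1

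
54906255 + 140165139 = 195071394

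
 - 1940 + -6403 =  - 8343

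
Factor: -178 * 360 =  - 2^4 * 3^2*5^1 * 89^1 = - 64080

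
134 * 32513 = 4356742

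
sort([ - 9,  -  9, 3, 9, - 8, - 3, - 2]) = [ - 9, - 9, - 8, - 3, -2,  3, 9]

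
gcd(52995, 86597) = 1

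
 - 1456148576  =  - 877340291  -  578808285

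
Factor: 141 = 3^1*47^1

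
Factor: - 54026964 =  -2^2* 3^2*283^1 * 5303^1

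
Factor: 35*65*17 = 5^2*7^1*13^1*17^1 = 38675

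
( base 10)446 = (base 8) 676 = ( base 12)312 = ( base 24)ie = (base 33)dh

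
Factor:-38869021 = -17^1*71^1 *32203^1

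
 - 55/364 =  - 55/364 = - 0.15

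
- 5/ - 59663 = 5/59663 = 0.00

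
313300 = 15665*20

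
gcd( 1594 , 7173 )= 797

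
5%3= 2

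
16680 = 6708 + 9972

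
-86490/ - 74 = 43245/37 = 1168.78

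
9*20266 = 182394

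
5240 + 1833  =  7073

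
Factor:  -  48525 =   -  3^1*5^2*647^1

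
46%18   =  10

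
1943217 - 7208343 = - 5265126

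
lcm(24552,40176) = 441936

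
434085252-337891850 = 96193402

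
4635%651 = 78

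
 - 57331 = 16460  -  73791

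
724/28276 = 181/7069 = 0.03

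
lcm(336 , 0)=0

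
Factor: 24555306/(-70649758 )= - 3^1*23^1*61^1*67^ ( - 1 )*2917^1 * 527237^( - 1 ) = - 12277653/35324879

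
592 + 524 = 1116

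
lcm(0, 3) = 0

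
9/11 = 9/11= 0.82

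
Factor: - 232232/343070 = -2^2 * 5^( - 1)*11^1*13^( - 1)  =  - 44/65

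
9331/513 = 9331/513 = 18.19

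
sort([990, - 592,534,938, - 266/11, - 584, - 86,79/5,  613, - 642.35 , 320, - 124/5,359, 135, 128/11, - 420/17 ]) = [ - 642.35,  -  592, - 584, - 86, - 124/5, - 420/17, - 266/11,  128/11 , 79/5,135, 320,359, 534 , 613,938 , 990] 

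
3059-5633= - 2574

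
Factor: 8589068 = 2^2*223^1 * 9629^1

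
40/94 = 20/47 = 0.43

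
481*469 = 225589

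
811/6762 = 811/6762 =0.12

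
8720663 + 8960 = 8729623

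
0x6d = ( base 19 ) 5e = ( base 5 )414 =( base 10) 109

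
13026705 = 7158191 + 5868514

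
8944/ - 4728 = - 2 + 64/591 = - 1.89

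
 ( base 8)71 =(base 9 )63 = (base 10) 57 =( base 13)45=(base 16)39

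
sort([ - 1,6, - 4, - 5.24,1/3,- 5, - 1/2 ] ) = [ - 5.24 ,-5,- 4, - 1, - 1/2,1/3,6] 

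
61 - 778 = - 717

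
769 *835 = 642115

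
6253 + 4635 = 10888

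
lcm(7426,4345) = 408430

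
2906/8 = 1453/4= 363.25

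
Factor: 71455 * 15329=1095333695 = 5^1*31^1*461^1*15329^1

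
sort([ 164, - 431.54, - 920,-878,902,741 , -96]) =[ - 920, - 878,-431.54, - 96,164, 741,  902]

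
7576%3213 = 1150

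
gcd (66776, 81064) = 8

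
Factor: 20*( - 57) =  - 1140 = - 2^2*3^1 * 5^1*19^1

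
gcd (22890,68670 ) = 22890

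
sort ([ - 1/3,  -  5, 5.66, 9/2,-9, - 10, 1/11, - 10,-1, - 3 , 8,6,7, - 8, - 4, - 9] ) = [ - 10, - 10, - 9, - 9, - 8, - 5, - 4, -3 ,  -  1 , - 1/3, 1/11,9/2, 5.66, 6, 7,8]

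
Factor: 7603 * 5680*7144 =308513925760 = 2^7 * 5^1*19^1* 47^1*71^1*7603^1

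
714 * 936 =668304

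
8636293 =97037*89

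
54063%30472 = 23591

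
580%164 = 88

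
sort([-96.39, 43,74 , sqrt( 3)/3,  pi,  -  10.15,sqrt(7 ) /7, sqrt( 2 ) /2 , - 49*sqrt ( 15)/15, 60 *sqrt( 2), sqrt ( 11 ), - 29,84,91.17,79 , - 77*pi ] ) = [ - 77*pi , -96.39, - 29, - 49 * sqrt(15)/15, - 10.15,sqrt( 7)/7 , sqrt( 3)/3, sqrt( 2 )/2,pi , sqrt( 11) , 43,  74, 79,84, 60*sqrt( 2), 91.17] 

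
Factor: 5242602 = 2^1*3^1*873767^1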